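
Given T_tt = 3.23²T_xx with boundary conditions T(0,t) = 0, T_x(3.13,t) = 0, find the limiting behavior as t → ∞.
T oscillates (no decay). Energy is conserved; the solution oscillates indefinitely as standing waves.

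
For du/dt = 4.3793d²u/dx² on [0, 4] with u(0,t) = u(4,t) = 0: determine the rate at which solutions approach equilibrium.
Eigenvalues: λₙ = 4.3793n²π²/4².
First three modes:
  n=1: λ₁ = 4.3793π²/4² ≈ 2.701
  n=2: λ₂ = 17.5172π²/4² ≈ 10.805 (4× faster decay)
  n=3: λ₃ = 39.4137π²/4² ≈ 24.312 (9× faster decay)
As t → ∞, higher modes decay exponentially faster. The n=1 mode dominates: u ~ c₁ sin(πx/4) e^{-λ₁t}.
Decay rate: λ₁ = 4.3793π²/4² ≈ 2.701.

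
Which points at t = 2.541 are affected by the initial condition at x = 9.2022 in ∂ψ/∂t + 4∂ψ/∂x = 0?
At x = 19.3662. The characteristic carries data from (9.2022, 0) to (19.3662, 2.541).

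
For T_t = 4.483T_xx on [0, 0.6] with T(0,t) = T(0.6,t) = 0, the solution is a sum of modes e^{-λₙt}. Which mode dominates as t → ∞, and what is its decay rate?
Eigenvalues: λₙ = 4.483n²π²/0.6².
First three modes:
  n=1: λ₁ = 4.483π²/0.6² ≈ 122.904
  n=2: λ₂ = 17.932π²/0.6² ≈ 491.616 (4× faster decay)
  n=3: λ₃ = 40.347π²/0.6² ≈ 1106.136 (9× faster decay)
As t → ∞, higher modes decay exponentially faster. The n=1 mode dominates: T ~ c₁ sin(πx/0.6) e^{-λ₁t}.
Decay rate: λ₁ = 4.483π²/0.6² ≈ 122.904.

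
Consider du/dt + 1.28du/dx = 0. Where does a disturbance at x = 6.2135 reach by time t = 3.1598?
At x = 10.258044. The characteristic carries data from (6.2135, 0) to (10.258044, 3.1598).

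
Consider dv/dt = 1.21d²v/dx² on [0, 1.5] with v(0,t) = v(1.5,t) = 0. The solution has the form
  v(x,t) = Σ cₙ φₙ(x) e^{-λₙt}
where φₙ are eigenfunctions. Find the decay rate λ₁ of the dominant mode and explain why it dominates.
Eigenvalues: λₙ = 1.21n²π²/1.5².
First three modes:
  n=1: λ₁ = 1.21π²/1.5² ≈ 5.308
  n=2: λ₂ = 4.84π²/1.5² ≈ 21.231 (4× faster decay)
  n=3: λ₃ = 10.89π²/1.5² ≈ 47.769 (9× faster decay)
As t → ∞, higher modes decay exponentially faster. The n=1 mode dominates: v ~ c₁ sin(πx/1.5) e^{-λ₁t}.
Decay rate: λ₁ = 1.21π²/1.5² ≈ 5.308.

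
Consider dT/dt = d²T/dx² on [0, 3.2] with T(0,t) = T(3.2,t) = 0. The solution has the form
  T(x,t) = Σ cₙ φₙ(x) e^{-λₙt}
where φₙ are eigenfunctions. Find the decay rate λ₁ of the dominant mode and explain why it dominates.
Eigenvalues: λₙ = n²π²/3.2².
First three modes:
  n=1: λ₁ = π²/3.2² ≈ 0.964
  n=2: λ₂ = 4π²/3.2² ≈ 3.855 (4× faster decay)
  n=3: λ₃ = 9π²/3.2² ≈ 8.674 (9× faster decay)
As t → ∞, higher modes decay exponentially faster. The n=1 mode dominates: T ~ c₁ sin(πx/3.2) e^{-λ₁t}.
Decay rate: λ₁ = π²/3.2² ≈ 0.964.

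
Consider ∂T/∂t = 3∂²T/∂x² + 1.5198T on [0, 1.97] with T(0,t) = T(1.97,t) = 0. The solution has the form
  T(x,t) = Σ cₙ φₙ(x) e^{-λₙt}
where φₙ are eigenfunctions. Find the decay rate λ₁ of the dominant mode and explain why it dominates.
Eigenvalues: λₙ = 3n²π²/1.97² - 1.5198.
First three modes:
  n=1: λ₁ = 3π²/1.97² - 1.5198 ≈ 6.11
  n=2: λ₂ = 12π²/1.97² - 1.5198 ≈ 28.998
  n=3: λ₃ = 27π²/1.97² - 1.5198 ≈ 67.145
Since 3π²/1.97² ≈ 7.629 > 1.5198, all λₙ > 0.
The n=1 mode decays slowest → dominates as t → ∞.
Asymptotic: T ~ c₁ sin(πx/1.97) e^{-λ₁t} with decay rate λ₁ ≈ 6.11.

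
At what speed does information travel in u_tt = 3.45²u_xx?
Speed = 3.45. Information travels along characteristics x = x₀ ± 3.45t.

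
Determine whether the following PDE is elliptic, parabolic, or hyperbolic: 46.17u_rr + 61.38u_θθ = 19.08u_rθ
Rewriting in standard form: 46.17u_rr - 19.08u_rθ + 61.38u_θθ = 0. Coefficients: A = 46.17, B = -19.08, C = 61.38. B² - 4AC = -10971.612, which is negative, so the equation is elliptic.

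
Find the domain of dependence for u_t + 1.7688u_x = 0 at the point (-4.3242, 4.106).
A single point: x = -11.5868928. The characteristic through (-4.3242, 4.106) is x - 1.7688t = const, so x = -4.3242 - 1.7688·4.106 = -11.5868928.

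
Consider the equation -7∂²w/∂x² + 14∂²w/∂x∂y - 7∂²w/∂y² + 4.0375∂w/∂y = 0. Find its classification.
Parabolic. (A = -7, B = 14, C = -7 gives B² - 4AC = 0.)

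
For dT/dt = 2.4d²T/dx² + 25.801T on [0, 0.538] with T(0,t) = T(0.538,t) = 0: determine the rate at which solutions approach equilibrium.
Eigenvalues: λₙ = 2.4n²π²/0.538² - 25.801.
First three modes:
  n=1: λ₁ = 2.4π²/0.538² - 25.801 ≈ 56.035
  n=2: λ₂ = 9.6π²/0.538² - 25.801 ≈ 301.545
  n=3: λ₃ = 21.6π²/0.538² - 25.801 ≈ 710.726
Since 2.4π²/0.538² ≈ 81.836 > 25.801, all λₙ > 0.
The n=1 mode decays slowest → dominates as t → ∞.
Asymptotic: T ~ c₁ sin(πx/0.538) e^{-λ₁t} with decay rate λ₁ ≈ 56.035.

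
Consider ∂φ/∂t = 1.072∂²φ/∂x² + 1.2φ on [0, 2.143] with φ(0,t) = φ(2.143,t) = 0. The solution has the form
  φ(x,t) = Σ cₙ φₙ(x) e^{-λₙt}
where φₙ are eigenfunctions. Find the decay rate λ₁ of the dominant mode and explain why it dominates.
Eigenvalues: λₙ = 1.072n²π²/2.143² - 1.2.
First three modes:
  n=1: λ₁ = 1.072π²/2.143² - 1.2 ≈ 1.104
  n=2: λ₂ = 4.288π²/2.143² - 1.2 ≈ 8.015
  n=3: λ₃ = 9.648π²/2.143² - 1.2 ≈ 19.534
Since 1.072π²/2.143² ≈ 2.304 > 1.2, all λₙ > 0.
The n=1 mode decays slowest → dominates as t → ∞.
Asymptotic: φ ~ c₁ sin(πx/2.143) e^{-λ₁t} with decay rate λ₁ ≈ 1.104.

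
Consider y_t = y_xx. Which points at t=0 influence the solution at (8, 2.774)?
The entire real line. The heat equation has infinite propagation speed: any initial disturbance instantly affects all points (though exponentially small far away).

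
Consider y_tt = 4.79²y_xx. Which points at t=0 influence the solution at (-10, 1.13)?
Domain of dependence: [-15.4127, -4.5873]. Signals travel at speed 4.79, so data within |x - -10| ≤ 4.79·1.13 = 5.4127 can reach the point.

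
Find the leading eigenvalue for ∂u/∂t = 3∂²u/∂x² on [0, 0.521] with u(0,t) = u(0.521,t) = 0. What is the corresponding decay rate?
Eigenvalues: λₙ = 3n²π²/0.521².
First three modes:
  n=1: λ₁ = 3π²/0.521² ≈ 109.08
  n=2: λ₂ = 12π²/0.521² ≈ 436.32 (4× faster decay)
  n=3: λ₃ = 27π²/0.521² ≈ 981.721 (9× faster decay)
As t → ∞, higher modes decay exponentially faster. The n=1 mode dominates: u ~ c₁ sin(πx/0.521) e^{-λ₁t}.
Decay rate: λ₁ = 3π²/0.521² ≈ 109.08.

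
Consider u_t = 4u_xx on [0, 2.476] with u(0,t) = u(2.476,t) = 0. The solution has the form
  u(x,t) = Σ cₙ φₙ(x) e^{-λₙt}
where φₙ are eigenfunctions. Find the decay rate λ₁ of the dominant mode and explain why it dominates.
Eigenvalues: λₙ = 4n²π²/2.476².
First three modes:
  n=1: λ₁ = 4π²/2.476² ≈ 6.44
  n=2: λ₂ = 16π²/2.476² ≈ 25.758 (4× faster decay)
  n=3: λ₃ = 36π²/2.476² ≈ 57.956 (9× faster decay)
As t → ∞, higher modes decay exponentially faster. The n=1 mode dominates: u ~ c₁ sin(πx/2.476) e^{-λ₁t}.
Decay rate: λ₁ = 4π²/2.476² ≈ 6.44.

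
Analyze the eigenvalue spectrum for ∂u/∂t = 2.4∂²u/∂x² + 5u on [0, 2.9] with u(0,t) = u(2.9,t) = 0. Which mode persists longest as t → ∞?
Eigenvalues: λₙ = 2.4n²π²/2.9² - 5.
First three modes:
  n=1: λ₁ = 2.4π²/2.9² - 5 ≈ -2.183
  n=2: λ₂ = 9.6π²/2.9² - 5 ≈ 6.266
  n=3: λ₃ = 21.6π²/2.9² - 5 ≈ 20.349
Since 2.4π²/2.9² ≈ 2.817 < 5, λ₁ < 0.
The n=1 mode grows fastest (−λₙ is largest for n=1) → dominates.
Asymptotic: u ~ c₁ sin(πx/2.9) e^{2.183t} (exponential growth at rate −λ₁ ≈ 2.183).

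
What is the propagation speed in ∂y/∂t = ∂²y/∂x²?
Infinite. The heat equation is parabolic, not hyperbolic, so disturbances propagate instantly.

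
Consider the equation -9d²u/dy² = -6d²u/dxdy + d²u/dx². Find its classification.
Rewriting in standard form: -d²u/dx² + 6d²u/dxdy - 9d²u/dy² = 0. Parabolic. (A = -1, B = 6, C = -9 gives B² - 4AC = 0.)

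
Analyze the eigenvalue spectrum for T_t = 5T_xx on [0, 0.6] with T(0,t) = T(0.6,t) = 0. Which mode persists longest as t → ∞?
Eigenvalues: λₙ = 5n²π²/0.6².
First three modes:
  n=1: λ₁ = 5π²/0.6² ≈ 137.078
  n=2: λ₂ = 20π²/0.6² ≈ 548.311 (4× faster decay)
  n=3: λ₃ = 45π²/0.6² ≈ 1233.701 (9× faster decay)
As t → ∞, higher modes decay exponentially faster. The n=1 mode dominates: T ~ c₁ sin(πx/0.6) e^{-λ₁t}.
Decay rate: λ₁ = 5π²/0.6² ≈ 137.078.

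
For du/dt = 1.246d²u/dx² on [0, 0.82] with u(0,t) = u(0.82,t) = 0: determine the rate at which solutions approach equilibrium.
Eigenvalues: λₙ = 1.246n²π²/0.82².
First three modes:
  n=1: λ₁ = 1.246π²/0.82² ≈ 18.289
  n=2: λ₂ = 4.984π²/0.82² ≈ 73.156 (4× faster decay)
  n=3: λ₃ = 11.214π²/0.82² ≈ 164.601 (9× faster decay)
As t → ∞, higher modes decay exponentially faster. The n=1 mode dominates: u ~ c₁ sin(πx/0.82) e^{-λ₁t}.
Decay rate: λ₁ = 1.246π²/0.82² ≈ 18.289.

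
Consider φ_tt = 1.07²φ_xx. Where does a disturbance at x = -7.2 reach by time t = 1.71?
Domain of influence: [-9.0297, -5.3703]. Data at x = -7.2 spreads outward at speed 1.07.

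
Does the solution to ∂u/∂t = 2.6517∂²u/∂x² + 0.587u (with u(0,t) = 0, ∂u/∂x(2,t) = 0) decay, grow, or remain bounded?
u → 0. Diffusion dominates reaction (r=0.587 < κπ²/(4L²)≈1.64); solution decays.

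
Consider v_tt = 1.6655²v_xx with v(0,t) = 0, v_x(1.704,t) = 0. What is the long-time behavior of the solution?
As t → ∞, v oscillates (no decay). Energy is conserved; the solution oscillates indefinitely as standing waves.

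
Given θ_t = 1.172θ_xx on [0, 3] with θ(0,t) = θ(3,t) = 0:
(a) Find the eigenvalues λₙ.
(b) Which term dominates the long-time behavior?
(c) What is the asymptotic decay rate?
Eigenvalues: λₙ = 1.172n²π²/3².
First three modes:
  n=1: λ₁ = 1.172π²/3² ≈ 1.285
  n=2: λ₂ = 4.688π²/3² ≈ 5.141 (4× faster decay)
  n=3: λ₃ = 10.548π²/3² ≈ 11.567 (9× faster decay)
As t → ∞, higher modes decay exponentially faster. The n=1 mode dominates: θ ~ c₁ sin(πx/3) e^{-λ₁t}.
Decay rate: λ₁ = 1.172π²/3² ≈ 1.285.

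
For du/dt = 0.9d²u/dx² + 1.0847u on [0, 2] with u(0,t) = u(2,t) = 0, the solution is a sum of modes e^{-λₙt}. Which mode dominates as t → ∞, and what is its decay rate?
Eigenvalues: λₙ = 0.9n²π²/2² - 1.0847.
First three modes:
  n=1: λ₁ = 0.9π²/2² - 1.0847 ≈ 1.136
  n=2: λ₂ = 3.6π²/2² - 1.0847 ≈ 7.798
  n=3: λ₃ = 8.1π²/2² - 1.0847 ≈ 18.901
Since 0.9π²/2² ≈ 2.221 > 1.0847, all λₙ > 0.
The n=1 mode decays slowest → dominates as t → ∞.
Asymptotic: u ~ c₁ sin(πx/2) e^{-λ₁t} with decay rate λ₁ ≈ 1.136.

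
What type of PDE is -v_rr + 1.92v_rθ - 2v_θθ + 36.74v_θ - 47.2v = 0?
With A = -1, B = 1.92, C = -2, the discriminant is -4.3136. This is an elliptic PDE.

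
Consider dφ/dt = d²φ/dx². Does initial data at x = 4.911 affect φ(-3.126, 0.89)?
Yes, for any finite x. The heat equation has infinite propagation speed, so all initial data affects all points at any t > 0.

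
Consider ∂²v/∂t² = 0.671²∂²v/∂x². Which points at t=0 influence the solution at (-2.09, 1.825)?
Domain of dependence: [-3.314575, -0.865425]. Signals travel at speed 0.671, so data within |x - -2.09| ≤ 0.671·1.825 = 1.224575 can reach the point.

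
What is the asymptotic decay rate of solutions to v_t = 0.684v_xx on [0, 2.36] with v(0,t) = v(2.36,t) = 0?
Eigenvalues: λₙ = 0.684n²π²/2.36².
First three modes:
  n=1: λ₁ = 0.684π²/2.36² ≈ 1.212
  n=2: λ₂ = 2.736π²/2.36² ≈ 4.848 (4× faster decay)
  n=3: λ₃ = 6.156π²/2.36² ≈ 10.909 (9× faster decay)
As t → ∞, higher modes decay exponentially faster. The n=1 mode dominates: v ~ c₁ sin(πx/2.36) e^{-λ₁t}.
Decay rate: λ₁ = 0.684π²/2.36² ≈ 1.212.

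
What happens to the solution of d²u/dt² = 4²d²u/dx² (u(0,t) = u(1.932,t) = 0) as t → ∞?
u oscillates (no decay). Energy is conserved; the solution oscillates indefinitely as standing waves.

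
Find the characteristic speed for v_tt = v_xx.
Speed = 1. Information travels along characteristics x = x₀ ± 1t.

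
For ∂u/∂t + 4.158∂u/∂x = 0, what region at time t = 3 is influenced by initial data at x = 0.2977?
At x = 12.7717. The characteristic carries data from (0.2977, 0) to (12.7717, 3).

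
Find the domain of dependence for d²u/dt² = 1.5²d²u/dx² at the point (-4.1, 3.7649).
Domain of dependence: [-9.74735, 1.54735]. Signals travel at speed 1.5, so data within |x - -4.1| ≤ 1.5·3.7649 = 5.64735 can reach the point.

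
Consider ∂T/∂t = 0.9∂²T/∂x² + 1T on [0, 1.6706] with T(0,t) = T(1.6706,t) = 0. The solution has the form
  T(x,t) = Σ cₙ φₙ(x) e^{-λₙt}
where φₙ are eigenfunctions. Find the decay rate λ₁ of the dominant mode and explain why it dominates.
Eigenvalues: λₙ = 0.9n²π²/1.6706² - 1.
First three modes:
  n=1: λ₁ = 0.9π²/1.6706² - 1 ≈ 2.183
  n=2: λ₂ = 3.6π²/1.6706² - 1 ≈ 11.731
  n=3: λ₃ = 8.1π²/1.6706² - 1 ≈ 27.644
Since 0.9π²/1.6706² ≈ 3.183 > 1, all λₙ > 0.
The n=1 mode decays slowest → dominates as t → ∞.
Asymptotic: T ~ c₁ sin(πx/1.6706) e^{-λ₁t} with decay rate λ₁ ≈ 2.183.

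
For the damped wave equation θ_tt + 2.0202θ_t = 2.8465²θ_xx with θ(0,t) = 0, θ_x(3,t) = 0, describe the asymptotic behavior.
θ → 0. Damping (γ=2.0202) dissipates energy; oscillations decay exponentially.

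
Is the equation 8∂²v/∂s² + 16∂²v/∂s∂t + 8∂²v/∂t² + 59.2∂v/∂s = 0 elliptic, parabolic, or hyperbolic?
Computing B² - 4AC with A = 8, B = 16, C = 8: discriminant = 0 (zero). Answer: parabolic.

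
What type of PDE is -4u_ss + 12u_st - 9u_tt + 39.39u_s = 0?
With A = -4, B = 12, C = -9, the discriminant is 0. This is a parabolic PDE.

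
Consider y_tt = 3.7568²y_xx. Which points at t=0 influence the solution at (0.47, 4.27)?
Domain of dependence: [-15.571536, 16.511536]. Signals travel at speed 3.7568, so data within |x - 0.47| ≤ 3.7568·4.27 = 16.041536 can reach the point.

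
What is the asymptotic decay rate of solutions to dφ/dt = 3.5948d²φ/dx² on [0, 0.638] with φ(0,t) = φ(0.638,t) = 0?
Eigenvalues: λₙ = 3.5948n²π²/0.638².
First three modes:
  n=1: λ₁ = 3.5948π²/0.638² ≈ 87.163
  n=2: λ₂ = 14.3792π²/0.638² ≈ 348.653 (4× faster decay)
  n=3: λ₃ = 32.3532π²/0.638² ≈ 784.469 (9× faster decay)
As t → ∞, higher modes decay exponentially faster. The n=1 mode dominates: φ ~ c₁ sin(πx/0.638) e^{-λ₁t}.
Decay rate: λ₁ = 3.5948π²/0.638² ≈ 87.163.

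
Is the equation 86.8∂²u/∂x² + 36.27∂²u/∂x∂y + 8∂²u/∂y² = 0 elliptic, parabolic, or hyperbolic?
Computing B² - 4AC with A = 86.8, B = 36.27, C = 8: discriminant = -1462.0871 (negative). Answer: elliptic.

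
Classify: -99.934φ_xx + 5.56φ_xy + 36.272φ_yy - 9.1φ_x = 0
Hyperbolic (discriminant = 14530.137792).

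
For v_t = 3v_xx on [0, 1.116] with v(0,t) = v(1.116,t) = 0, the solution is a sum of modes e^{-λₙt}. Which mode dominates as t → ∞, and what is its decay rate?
Eigenvalues: λₙ = 3n²π²/1.116².
First three modes:
  n=1: λ₁ = 3π²/1.116² ≈ 23.773
  n=2: λ₂ = 12π²/1.116² ≈ 95.094 (4× faster decay)
  n=3: λ₃ = 27π²/1.116² ≈ 213.961 (9× faster decay)
As t → ∞, higher modes decay exponentially faster. The n=1 mode dominates: v ~ c₁ sin(πx/1.116) e^{-λ₁t}.
Decay rate: λ₁ = 3π²/1.116² ≈ 23.773.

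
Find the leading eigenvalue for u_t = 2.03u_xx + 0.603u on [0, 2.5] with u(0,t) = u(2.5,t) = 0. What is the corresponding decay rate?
Eigenvalues: λₙ = 2.03n²π²/2.5² - 0.603.
First three modes:
  n=1: λ₁ = 2.03π²/2.5² - 0.603 ≈ 2.603
  n=2: λ₂ = 8.12π²/2.5² - 0.603 ≈ 12.22
  n=3: λ₃ = 18.27π²/2.5² - 0.603 ≈ 28.248
Since 2.03π²/2.5² ≈ 3.206 > 0.603, all λₙ > 0.
The n=1 mode decays slowest → dominates as t → ∞.
Asymptotic: u ~ c₁ sin(πx/2.5) e^{-λ₁t} with decay rate λ₁ ≈ 2.603.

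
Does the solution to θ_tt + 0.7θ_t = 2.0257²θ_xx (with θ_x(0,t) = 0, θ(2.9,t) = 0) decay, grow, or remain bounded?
θ → 0. Damping (γ=0.7) dissipates energy; oscillations decay exponentially.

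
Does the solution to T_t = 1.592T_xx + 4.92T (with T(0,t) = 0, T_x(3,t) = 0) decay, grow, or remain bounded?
T grows unboundedly. Reaction dominates diffusion (r=4.92 > κπ²/(4L²)≈0.44); solution grows exponentially.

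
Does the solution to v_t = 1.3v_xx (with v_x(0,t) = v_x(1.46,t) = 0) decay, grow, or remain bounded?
v → constant (steady state). Heat is conserved (no flux at boundaries); solution approaches the spatial average.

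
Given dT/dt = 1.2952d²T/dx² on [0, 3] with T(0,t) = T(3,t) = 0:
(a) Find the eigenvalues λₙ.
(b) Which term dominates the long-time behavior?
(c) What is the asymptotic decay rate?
Eigenvalues: λₙ = 1.2952n²π²/3².
First three modes:
  n=1: λ₁ = 1.2952π²/3² ≈ 1.42
  n=2: λ₂ = 5.1808π²/3² ≈ 5.681 (4× faster decay)
  n=3: λ₃ = 11.6568π²/3² ≈ 12.783 (9× faster decay)
As t → ∞, higher modes decay exponentially faster. The n=1 mode dominates: T ~ c₁ sin(πx/3) e^{-λ₁t}.
Decay rate: λ₁ = 1.2952π²/3² ≈ 1.42.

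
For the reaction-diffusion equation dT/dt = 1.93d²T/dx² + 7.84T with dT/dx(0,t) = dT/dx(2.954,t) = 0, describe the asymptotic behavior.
T grows unboundedly. With Neumann BCs the constant mode has diffusion eigenvalue 0, so any r > 0 makes it grow like e^(7.84t); solution grows exponentially.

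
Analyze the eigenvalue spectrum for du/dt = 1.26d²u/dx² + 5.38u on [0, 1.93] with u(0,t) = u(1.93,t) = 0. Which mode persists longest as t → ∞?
Eigenvalues: λₙ = 1.26n²π²/1.93² - 5.38.
First three modes:
  n=1: λ₁ = 1.26π²/1.93² - 5.38 ≈ -2.041
  n=2: λ₂ = 5.04π²/1.93² - 5.38 ≈ 7.974
  n=3: λ₃ = 11.34π²/1.93² - 5.38 ≈ 24.667
Since 1.26π²/1.93² ≈ 3.339 < 5.38, λ₁ < 0.
The n=1 mode grows fastest (−λₙ is largest for n=1) → dominates.
Asymptotic: u ~ c₁ sin(πx/1.93) e^{2.041t} (exponential growth at rate −λ₁ ≈ 2.041).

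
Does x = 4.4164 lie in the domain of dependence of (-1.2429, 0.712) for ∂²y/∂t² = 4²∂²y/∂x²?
No. The domain of dependence is [-4.0909, 1.6051], and 4.4164 is outside this interval.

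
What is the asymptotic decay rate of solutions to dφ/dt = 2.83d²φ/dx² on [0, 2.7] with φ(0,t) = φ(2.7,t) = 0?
Eigenvalues: λₙ = 2.83n²π²/2.7².
First three modes:
  n=1: λ₁ = 2.83π²/2.7² ≈ 3.831
  n=2: λ₂ = 11.32π²/2.7² ≈ 15.326 (4× faster decay)
  n=3: λ₃ = 25.47π²/2.7² ≈ 34.483 (9× faster decay)
As t → ∞, higher modes decay exponentially faster. The n=1 mode dominates: φ ~ c₁ sin(πx/2.7) e^{-λ₁t}.
Decay rate: λ₁ = 2.83π²/2.7² ≈ 3.831.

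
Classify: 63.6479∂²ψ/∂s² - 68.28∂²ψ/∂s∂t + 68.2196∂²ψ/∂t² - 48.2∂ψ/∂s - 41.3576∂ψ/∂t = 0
Elliptic (discriminant = -12705.97871536).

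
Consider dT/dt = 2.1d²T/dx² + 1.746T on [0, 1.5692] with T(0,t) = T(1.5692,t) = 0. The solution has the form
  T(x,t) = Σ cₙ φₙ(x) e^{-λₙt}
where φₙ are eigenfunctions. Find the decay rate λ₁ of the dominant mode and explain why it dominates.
Eigenvalues: λₙ = 2.1n²π²/1.5692² - 1.746.
First three modes:
  n=1: λ₁ = 2.1π²/1.5692² - 1.746 ≈ 6.671
  n=2: λ₂ = 8.4π²/1.5692² - 1.746 ≈ 31.922
  n=3: λ₃ = 18.9π²/1.5692² - 1.746 ≈ 74.008
Since 2.1π²/1.5692² ≈ 8.417 > 1.746, all λₙ > 0.
The n=1 mode decays slowest → dominates as t → ∞.
Asymptotic: T ~ c₁ sin(πx/1.5692) e^{-λ₁t} with decay rate λ₁ ≈ 6.671.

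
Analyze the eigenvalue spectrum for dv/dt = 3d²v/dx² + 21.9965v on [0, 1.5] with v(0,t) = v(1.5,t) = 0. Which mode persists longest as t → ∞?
Eigenvalues: λₙ = 3n²π²/1.5² - 21.9965.
First three modes:
  n=1: λ₁ = 3π²/1.5² - 21.9965 ≈ -8.837
  n=2: λ₂ = 12π²/1.5² - 21.9965 ≈ 30.641
  n=3: λ₃ = 27π²/1.5² - 21.9965 ≈ 96.439
Since 3π²/1.5² ≈ 13.159 < 21.9965, λ₁ < 0.
The n=1 mode grows fastest (−λₙ is largest for n=1) → dominates.
Asymptotic: v ~ c₁ sin(πx/1.5) e^{8.837t} (exponential growth at rate −λ₁ ≈ 8.837).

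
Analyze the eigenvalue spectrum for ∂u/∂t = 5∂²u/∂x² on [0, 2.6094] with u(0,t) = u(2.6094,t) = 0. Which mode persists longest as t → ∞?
Eigenvalues: λₙ = 5n²π²/2.6094².
First three modes:
  n=1: λ₁ = 5π²/2.6094² ≈ 7.248
  n=2: λ₂ = 20π²/2.6094² ≈ 28.99 (4× faster decay)
  n=3: λ₃ = 45π²/2.6094² ≈ 65.228 (9× faster decay)
As t → ∞, higher modes decay exponentially faster. The n=1 mode dominates: u ~ c₁ sin(πx/2.6094) e^{-λ₁t}.
Decay rate: λ₁ = 5π²/2.6094² ≈ 7.248.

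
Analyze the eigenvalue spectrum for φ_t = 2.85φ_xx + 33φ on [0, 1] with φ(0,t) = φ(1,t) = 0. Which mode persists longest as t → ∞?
Eigenvalues: λₙ = 2.85n²π²/1² - 33.
First three modes:
  n=1: λ₁ = 2.85π² - 33 ≈ -4.872
  n=2: λ₂ = 11.4π² - 33 ≈ 79.513
  n=3: λ₃ = 25.65π² - 33 ≈ 220.155
Since 2.85π² ≈ 28.128 < 33, λ₁ < 0.
The n=1 mode grows fastest (−λₙ is largest for n=1) → dominates.
Asymptotic: φ ~ c₁ sin(πx/1) e^{4.872t} (exponential growth at rate −λ₁ ≈ 4.872).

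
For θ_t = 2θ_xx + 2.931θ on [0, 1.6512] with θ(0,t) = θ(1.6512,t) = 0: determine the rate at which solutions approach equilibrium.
Eigenvalues: λₙ = 2n²π²/1.6512² - 2.931.
First three modes:
  n=1: λ₁ = 2π²/1.6512² - 2.931 ≈ 4.309
  n=2: λ₂ = 8π²/1.6512² - 2.931 ≈ 26.028
  n=3: λ₃ = 18π²/1.6512² - 2.931 ≈ 62.228
Since 2π²/1.6512² ≈ 7.24 > 2.931, all λₙ > 0.
The n=1 mode decays slowest → dominates as t → ∞.
Asymptotic: θ ~ c₁ sin(πx/1.6512) e^{-λ₁t} with decay rate λ₁ ≈ 4.309.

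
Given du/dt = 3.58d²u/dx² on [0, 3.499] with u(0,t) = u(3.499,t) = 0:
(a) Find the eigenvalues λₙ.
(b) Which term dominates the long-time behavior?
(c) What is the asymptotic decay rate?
Eigenvalues: λₙ = 3.58n²π²/3.499².
First three modes:
  n=1: λ₁ = 3.58π²/3.499² ≈ 2.886
  n=2: λ₂ = 14.32π²/3.499² ≈ 11.544 (4× faster decay)
  n=3: λ₃ = 32.22π²/3.499² ≈ 25.974 (9× faster decay)
As t → ∞, higher modes decay exponentially faster. The n=1 mode dominates: u ~ c₁ sin(πx/3.499) e^{-λ₁t}.
Decay rate: λ₁ = 3.58π²/3.499² ≈ 2.886.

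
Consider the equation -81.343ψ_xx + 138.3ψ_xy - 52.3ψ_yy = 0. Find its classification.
Hyperbolic. (A = -81.343, B = 138.3, C = -52.3 gives B² - 4AC = 2109.9344.)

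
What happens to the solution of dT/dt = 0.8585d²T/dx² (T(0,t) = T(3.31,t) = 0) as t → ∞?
T → 0. Heat diffuses out through both boundaries.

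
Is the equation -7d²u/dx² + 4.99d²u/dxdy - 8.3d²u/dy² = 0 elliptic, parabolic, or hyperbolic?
Computing B² - 4AC with A = -7, B = 4.99, C = -8.3: discriminant = -207.4999 (negative). Answer: elliptic.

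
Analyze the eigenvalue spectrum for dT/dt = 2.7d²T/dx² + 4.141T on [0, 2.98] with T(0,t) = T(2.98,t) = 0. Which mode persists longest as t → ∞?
Eigenvalues: λₙ = 2.7n²π²/2.98² - 4.141.
First three modes:
  n=1: λ₁ = 2.7π²/2.98² - 4.141 ≈ -1.14
  n=2: λ₂ = 10.8π²/2.98² - 4.141 ≈ 7.862
  n=3: λ₃ = 24.3π²/2.98² - 4.141 ≈ 22.866
Since 2.7π²/2.98² ≈ 3.001 < 4.141, λ₁ < 0.
The n=1 mode grows fastest (−λₙ is largest for n=1) → dominates.
Asymptotic: T ~ c₁ sin(πx/2.98) e^{1.14t} (exponential growth at rate −λ₁ ≈ 1.14).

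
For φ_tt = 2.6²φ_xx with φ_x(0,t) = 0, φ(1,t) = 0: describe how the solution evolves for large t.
φ oscillates (no decay). Energy is conserved; the solution oscillates indefinitely as standing waves.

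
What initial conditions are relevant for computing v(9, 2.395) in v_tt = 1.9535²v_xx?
Domain of dependence: [4.3213675, 13.6786325]. Signals travel at speed 1.9535, so data within |x - 9| ≤ 1.9535·2.395 = 4.6786325 can reach the point.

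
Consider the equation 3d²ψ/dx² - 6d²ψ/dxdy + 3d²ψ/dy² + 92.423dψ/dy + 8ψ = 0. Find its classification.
Parabolic. (A = 3, B = -6, C = 3 gives B² - 4AC = 0.)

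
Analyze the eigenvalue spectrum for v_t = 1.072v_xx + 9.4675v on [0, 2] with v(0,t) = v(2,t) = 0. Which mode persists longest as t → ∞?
Eigenvalues: λₙ = 1.072n²π²/2² - 9.4675.
First three modes:
  n=1: λ₁ = 1.072π²/2² - 9.4675 ≈ -6.822
  n=2: λ₂ = 4.288π²/2² - 9.4675 ≈ 1.113
  n=3: λ₃ = 9.648π²/2² - 9.4675 ≈ 14.338
Since 1.072π²/2² ≈ 2.645 < 9.4675, λ₁ < 0.
The n=1 mode grows fastest (−λₙ is largest for n=1) → dominates.
Asymptotic: v ~ c₁ sin(πx/2) e^{6.822t} (exponential growth at rate −λ₁ ≈ 6.822).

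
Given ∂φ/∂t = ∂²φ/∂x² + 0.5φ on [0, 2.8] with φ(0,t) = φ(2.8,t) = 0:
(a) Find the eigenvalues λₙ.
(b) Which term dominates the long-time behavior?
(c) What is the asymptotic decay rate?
Eigenvalues: λₙ = n²π²/2.8² - 0.5.
First three modes:
  n=1: λ₁ = π²/2.8² - 0.5 ≈ 0.759
  n=2: λ₂ = 4π²/2.8² - 0.5 ≈ 4.536
  n=3: λ₃ = 9π²/2.8² - 0.5 ≈ 10.83
Since π²/2.8² ≈ 1.259 > 0.5, all λₙ > 0.
The n=1 mode decays slowest → dominates as t → ∞.
Asymptotic: φ ~ c₁ sin(πx/2.8) e^{-λ₁t} with decay rate λ₁ ≈ 0.759.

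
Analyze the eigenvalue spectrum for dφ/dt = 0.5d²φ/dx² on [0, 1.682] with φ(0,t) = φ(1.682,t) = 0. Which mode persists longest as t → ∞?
Eigenvalues: λₙ = 0.5n²π²/1.682².
First three modes:
  n=1: λ₁ = 0.5π²/1.682² ≈ 1.744
  n=2: λ₂ = 2π²/1.682² ≈ 6.977 (4× faster decay)
  n=3: λ₃ = 4.5π²/1.682² ≈ 15.699 (9× faster decay)
As t → ∞, higher modes decay exponentially faster. The n=1 mode dominates: φ ~ c₁ sin(πx/1.682) e^{-λ₁t}.
Decay rate: λ₁ = 0.5π²/1.682² ≈ 1.744.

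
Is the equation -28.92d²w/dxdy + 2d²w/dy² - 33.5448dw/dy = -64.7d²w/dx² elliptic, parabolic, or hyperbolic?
Rewriting in standard form: 64.7d²w/dx² - 28.92d²w/dxdy + 2d²w/dy² - 33.5448dw/dy = 0. Computing B² - 4AC with A = 64.7, B = -28.92, C = 2: discriminant = 318.7664 (positive). Answer: hyperbolic.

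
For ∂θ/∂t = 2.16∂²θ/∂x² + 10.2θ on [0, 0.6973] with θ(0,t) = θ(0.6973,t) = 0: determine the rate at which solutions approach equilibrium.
Eigenvalues: λₙ = 2.16n²π²/0.6973² - 10.2.
First three modes:
  n=1: λ₁ = 2.16π²/0.6973² - 10.2 ≈ 33.644
  n=2: λ₂ = 8.64π²/0.6973² - 10.2 ≈ 165.178
  n=3: λ₃ = 19.44π²/0.6973² - 10.2 ≈ 384.4
Since 2.16π²/0.6973² ≈ 43.844 > 10.2, all λₙ > 0.
The n=1 mode decays slowest → dominates as t → ∞.
Asymptotic: θ ~ c₁ sin(πx/0.6973) e^{-λ₁t} with decay rate λ₁ ≈ 33.644.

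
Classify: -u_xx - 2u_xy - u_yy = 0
Parabolic (discriminant = 0).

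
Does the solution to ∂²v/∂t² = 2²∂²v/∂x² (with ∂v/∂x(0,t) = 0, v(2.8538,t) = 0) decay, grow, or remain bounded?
v oscillates (no decay). Energy is conserved; the solution oscillates indefinitely as standing waves.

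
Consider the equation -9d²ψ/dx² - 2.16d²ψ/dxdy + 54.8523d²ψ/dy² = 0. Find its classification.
Hyperbolic. (A = -9, B = -2.16, C = 54.8523 gives B² - 4AC = 1979.3484.)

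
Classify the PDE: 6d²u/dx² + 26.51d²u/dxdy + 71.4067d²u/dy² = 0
A = 6, B = 26.51, C = 71.4067. Discriminant B² - 4AC = -1010.9807. Since -1010.9807 < 0, elliptic.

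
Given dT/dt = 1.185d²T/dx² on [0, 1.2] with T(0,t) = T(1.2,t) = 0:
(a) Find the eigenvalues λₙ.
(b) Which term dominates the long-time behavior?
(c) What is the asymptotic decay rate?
Eigenvalues: λₙ = 1.185n²π²/1.2².
First three modes:
  n=1: λ₁ = 1.185π²/1.2² ≈ 8.122
  n=2: λ₂ = 4.74π²/1.2² ≈ 32.487 (4× faster decay)
  n=3: λ₃ = 10.665π²/1.2² ≈ 73.097 (9× faster decay)
As t → ∞, higher modes decay exponentially faster. The n=1 mode dominates: T ~ c₁ sin(πx/1.2) e^{-λ₁t}.
Decay rate: λ₁ = 1.185π²/1.2² ≈ 8.122.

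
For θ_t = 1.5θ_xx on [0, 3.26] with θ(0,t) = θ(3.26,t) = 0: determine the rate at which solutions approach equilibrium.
Eigenvalues: λₙ = 1.5n²π²/3.26².
First three modes:
  n=1: λ₁ = 1.5π²/3.26² ≈ 1.393
  n=2: λ₂ = 6π²/3.26² ≈ 5.572 (4× faster decay)
  n=3: λ₃ = 13.5π²/3.26² ≈ 12.537 (9× faster decay)
As t → ∞, higher modes decay exponentially faster. The n=1 mode dominates: θ ~ c₁ sin(πx/3.26) e^{-λ₁t}.
Decay rate: λ₁ = 1.5π²/3.26² ≈ 1.393.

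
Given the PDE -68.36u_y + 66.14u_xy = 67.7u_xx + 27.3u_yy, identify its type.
Rewriting in standard form: -67.7u_xx + 66.14u_xy - 27.3u_yy - 68.36u_y = 0. The second-order coefficients are A = -67.7, B = 66.14, C = -27.3. Since B² - 4AC = -3018.3404 < 0, this is an elliptic PDE.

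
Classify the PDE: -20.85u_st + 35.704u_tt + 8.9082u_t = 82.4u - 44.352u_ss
Rewriting in standard form: 44.352u_ss - 20.85u_st + 35.704u_tt + 8.9082u_t - 82.4u = 0. A = 44.352, B = -20.85, C = 35.704. Discriminant B² - 4AC = -5899.452732. Since -5899.452732 < 0, elliptic.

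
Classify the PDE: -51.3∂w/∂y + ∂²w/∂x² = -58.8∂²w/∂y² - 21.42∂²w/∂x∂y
Rewriting in standard form: ∂²w/∂x² + 21.42∂²w/∂x∂y + 58.8∂²w/∂y² - 51.3∂w/∂y = 0. A = 1, B = 21.42, C = 58.8. Discriminant B² - 4AC = 223.6164. Since 223.6164 > 0, hyperbolic.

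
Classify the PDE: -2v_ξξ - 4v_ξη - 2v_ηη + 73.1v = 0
A = -2, B = -4, C = -2. Discriminant B² - 4AC = 0. Since 0 = 0, parabolic.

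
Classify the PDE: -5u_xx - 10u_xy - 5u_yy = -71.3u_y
Rewriting in standard form: -5u_xx - 10u_xy - 5u_yy + 71.3u_y = 0. A = -5, B = -10, C = -5. Discriminant B² - 4AC = 0. Since 0 = 0, parabolic.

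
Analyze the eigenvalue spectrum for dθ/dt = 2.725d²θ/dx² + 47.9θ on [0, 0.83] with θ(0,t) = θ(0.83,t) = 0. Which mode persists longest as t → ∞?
Eigenvalues: λₙ = 2.725n²π²/0.83² - 47.9.
First three modes:
  n=1: λ₁ = 2.725π²/0.83² - 47.9 ≈ -8.86
  n=2: λ₂ = 10.9π²/0.83² - 47.9 ≈ 108.26
  n=3: λ₃ = 24.525π²/0.83² - 47.9 ≈ 303.46
Since 2.725π²/0.83² ≈ 39.04 < 47.9, λ₁ < 0.
The n=1 mode grows fastest (−λₙ is largest for n=1) → dominates.
Asymptotic: θ ~ c₁ sin(πx/0.83) e^{8.86t} (exponential growth at rate −λ₁ ≈ 8.86).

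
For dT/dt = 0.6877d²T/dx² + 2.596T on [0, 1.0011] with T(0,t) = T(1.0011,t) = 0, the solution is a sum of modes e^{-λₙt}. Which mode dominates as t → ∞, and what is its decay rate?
Eigenvalues: λₙ = 0.6877n²π²/1.0011² - 2.596.
First three modes:
  n=1: λ₁ = 0.6877π²/1.0011² - 2.596 ≈ 4.176
  n=2: λ₂ = 2.7508π²/1.0011² - 2.596 ≈ 24.494
  n=3: λ₃ = 6.1893π²/1.0011² - 2.596 ≈ 58.356
Since 0.6877π²/1.0011² ≈ 6.772 > 2.596, all λₙ > 0.
The n=1 mode decays slowest → dominates as t → ∞.
Asymptotic: T ~ c₁ sin(πx/1.0011) e^{-λ₁t} with decay rate λ₁ ≈ 4.176.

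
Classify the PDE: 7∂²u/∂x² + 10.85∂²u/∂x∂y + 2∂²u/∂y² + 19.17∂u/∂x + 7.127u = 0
A = 7, B = 10.85, C = 2. Discriminant B² - 4AC = 61.7225. Since 61.7225 > 0, hyperbolic.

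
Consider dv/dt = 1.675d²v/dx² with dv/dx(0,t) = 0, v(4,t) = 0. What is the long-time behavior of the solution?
As t → ∞, v → 0. Heat escapes through the Dirichlet boundary.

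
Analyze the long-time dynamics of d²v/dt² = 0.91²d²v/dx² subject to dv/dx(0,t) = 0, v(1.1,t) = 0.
Long-time behavior: v oscillates (no decay). Energy is conserved; the solution oscillates indefinitely as standing waves.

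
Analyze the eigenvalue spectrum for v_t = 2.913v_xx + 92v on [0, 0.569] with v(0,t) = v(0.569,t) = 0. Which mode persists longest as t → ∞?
Eigenvalues: λₙ = 2.913n²π²/0.569² - 92.
First three modes:
  n=1: λ₁ = 2.913π²/0.569² - 92 ≈ -3.199
  n=2: λ₂ = 11.652π²/0.569² - 92 ≈ 263.202
  n=3: λ₃ = 26.217π²/0.569² - 92 ≈ 707.205
Since 2.913π²/0.569² ≈ 88.801 < 92, λ₁ < 0.
The n=1 mode grows fastest (−λₙ is largest for n=1) → dominates.
Asymptotic: v ~ c₁ sin(πx/0.569) e^{3.199t} (exponential growth at rate −λ₁ ≈ 3.199).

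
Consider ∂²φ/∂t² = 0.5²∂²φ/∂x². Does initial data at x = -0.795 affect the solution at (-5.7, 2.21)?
No. The domain of dependence is [-6.805, -4.595], and -0.795 is outside this interval.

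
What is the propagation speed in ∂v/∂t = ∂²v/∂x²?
Infinite. The heat equation is parabolic, not hyperbolic, so disturbances propagate instantly.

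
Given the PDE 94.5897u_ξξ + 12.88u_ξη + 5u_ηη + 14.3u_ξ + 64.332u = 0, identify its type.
The second-order coefficients are A = 94.5897, B = 12.88, C = 5. Since B² - 4AC = -1725.8996 < 0, this is an elliptic PDE.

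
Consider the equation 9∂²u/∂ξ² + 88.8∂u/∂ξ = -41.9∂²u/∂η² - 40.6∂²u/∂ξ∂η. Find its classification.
Rewriting in standard form: 9∂²u/∂ξ² + 40.6∂²u/∂ξ∂η + 41.9∂²u/∂η² + 88.8∂u/∂ξ = 0. Hyperbolic. (A = 9, B = 40.6, C = 41.9 gives B² - 4AC = 139.96.)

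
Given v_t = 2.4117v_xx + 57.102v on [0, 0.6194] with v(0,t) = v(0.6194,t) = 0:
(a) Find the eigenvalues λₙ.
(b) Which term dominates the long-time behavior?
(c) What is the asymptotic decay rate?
Eigenvalues: λₙ = 2.4117n²π²/0.6194² - 57.102.
First three modes:
  n=1: λ₁ = 2.4117π²/0.6194² - 57.102 ≈ 4.939
  n=2: λ₂ = 9.6468π²/0.6194² - 57.102 ≈ 191.063
  n=3: λ₃ = 21.7053π²/0.6194² - 57.102 ≈ 501.269
Since 2.4117π²/0.6194² ≈ 62.041 > 57.102, all λₙ > 0.
The n=1 mode decays slowest → dominates as t → ∞.
Asymptotic: v ~ c₁ sin(πx/0.6194) e^{-λ₁t} with decay rate λ₁ ≈ 4.939.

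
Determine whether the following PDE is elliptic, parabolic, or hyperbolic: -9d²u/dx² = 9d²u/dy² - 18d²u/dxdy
Rewriting in standard form: -9d²u/dx² + 18d²u/dxdy - 9d²u/dy² = 0. Coefficients: A = -9, B = 18, C = -9. B² - 4AC = 0, which is zero, so the equation is parabolic.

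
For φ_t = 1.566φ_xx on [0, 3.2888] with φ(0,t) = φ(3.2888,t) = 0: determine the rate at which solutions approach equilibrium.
Eigenvalues: λₙ = 1.566n²π²/3.2888².
First three modes:
  n=1: λ₁ = 1.566π²/3.2888² ≈ 1.429
  n=2: λ₂ = 6.264π²/3.2888² ≈ 5.716 (4× faster decay)
  n=3: λ₃ = 14.094π²/3.2888² ≈ 12.861 (9× faster decay)
As t → ∞, higher modes decay exponentially faster. The n=1 mode dominates: φ ~ c₁ sin(πx/3.2888) e^{-λ₁t}.
Decay rate: λ₁ = 1.566π²/3.2888² ≈ 1.429.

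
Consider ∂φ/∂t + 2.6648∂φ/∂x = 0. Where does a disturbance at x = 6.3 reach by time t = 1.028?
At x = 9.0394144. The characteristic carries data from (6.3, 0) to (9.0394144, 1.028).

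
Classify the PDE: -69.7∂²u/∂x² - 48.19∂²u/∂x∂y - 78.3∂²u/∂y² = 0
A = -69.7, B = -48.19, C = -78.3. Discriminant B² - 4AC = -19507.7639. Since -19507.7639 < 0, elliptic.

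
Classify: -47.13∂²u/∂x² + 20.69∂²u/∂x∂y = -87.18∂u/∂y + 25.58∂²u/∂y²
Rewriting in standard form: -47.13∂²u/∂x² + 20.69∂²u/∂x∂y - 25.58∂²u/∂y² + 87.18∂u/∂y = 0. Elliptic (discriminant = -4394.2655).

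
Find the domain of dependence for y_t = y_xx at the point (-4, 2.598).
The entire real line. The heat equation has infinite propagation speed: any initial disturbance instantly affects all points (though exponentially small far away).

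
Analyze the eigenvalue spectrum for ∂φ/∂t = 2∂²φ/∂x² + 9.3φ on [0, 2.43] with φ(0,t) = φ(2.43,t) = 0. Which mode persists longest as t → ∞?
Eigenvalues: λₙ = 2n²π²/2.43² - 9.3.
First three modes:
  n=1: λ₁ = 2π²/2.43² - 9.3 ≈ -5.957
  n=2: λ₂ = 8π²/2.43² - 9.3 ≈ 4.071
  n=3: λ₃ = 18π²/2.43² - 9.3 ≈ 20.786
Since 2π²/2.43² ≈ 3.343 < 9.3, λ₁ < 0.
The n=1 mode grows fastest (−λₙ is largest for n=1) → dominates.
Asymptotic: φ ~ c₁ sin(πx/2.43) e^{5.957t} (exponential growth at rate −λ₁ ≈ 5.957).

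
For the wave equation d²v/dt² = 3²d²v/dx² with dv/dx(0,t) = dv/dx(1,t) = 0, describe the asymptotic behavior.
v oscillates about a mean that drifts linearly in t (generically unbounded; no decay). There is no damping, so the nonconstant modes persist as standing waves (energy conserved, no decay). But with Neumann conditions at both ends the constant mode has eigenvalue 0: the spatial mean M(t) of v satisfies M'' = 0, so M(t) = M(0) + M'(0)·t. Unless the initial velocity has zero mean (∫v_t(x,0)dx = 0), the solution grows linearly in t (unbounded, though not exponentially); if it does have zero mean, the solution stays bounded and simply oscillates.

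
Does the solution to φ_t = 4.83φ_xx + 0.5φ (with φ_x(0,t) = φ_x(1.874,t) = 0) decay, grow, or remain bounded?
φ grows unboundedly. With Neumann BCs the constant mode has diffusion eigenvalue 0, so any r > 0 makes it grow like e^(0.5t); solution grows exponentially.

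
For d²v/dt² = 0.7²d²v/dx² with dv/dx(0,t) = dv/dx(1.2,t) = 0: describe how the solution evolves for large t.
v oscillates about a mean that drifts linearly in t (generically unbounded; no decay). There is no damping, so the nonconstant modes persist as standing waves (energy conserved, no decay). But with Neumann conditions at both ends the constant mode has eigenvalue 0: the spatial mean M(t) of v satisfies M'' = 0, so M(t) = M(0) + M'(0)·t. Unless the initial velocity has zero mean (∫v_t(x,0)dx = 0), the solution grows linearly in t (unbounded, though not exponentially); if it does have zero mean, the solution stays bounded and simply oscillates.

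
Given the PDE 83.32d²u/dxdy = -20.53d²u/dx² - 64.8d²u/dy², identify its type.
Rewriting in standard form: 20.53d²u/dx² + 83.32d²u/dxdy + 64.8d²u/dy² = 0. The second-order coefficients are A = 20.53, B = 83.32, C = 64.8. Since B² - 4AC = 1620.8464 > 0, this is a hyperbolic PDE.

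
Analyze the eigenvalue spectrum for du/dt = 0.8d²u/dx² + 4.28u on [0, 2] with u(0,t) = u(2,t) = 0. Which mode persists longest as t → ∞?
Eigenvalues: λₙ = 0.8n²π²/2² - 4.28.
First three modes:
  n=1: λ₁ = 0.8π²/2² - 4.28 ≈ -2.306
  n=2: λ₂ = 3.2π²/2² - 4.28 ≈ 3.616
  n=3: λ₃ = 7.2π²/2² - 4.28 ≈ 13.485
Since 0.8π²/2² ≈ 1.974 < 4.28, λ₁ < 0.
The n=1 mode grows fastest (−λₙ is largest for n=1) → dominates.
Asymptotic: u ~ c₁ sin(πx/2) e^{2.306t} (exponential growth at rate −λ₁ ≈ 2.306).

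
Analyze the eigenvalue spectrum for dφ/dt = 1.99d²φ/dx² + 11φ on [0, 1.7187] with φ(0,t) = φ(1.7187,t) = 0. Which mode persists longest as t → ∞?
Eigenvalues: λₙ = 1.99n²π²/1.7187² - 11.
First three modes:
  n=1: λ₁ = 1.99π²/1.7187² - 11 ≈ -4.351
  n=2: λ₂ = 7.96π²/1.7187² - 11 ≈ 15.596
  n=3: λ₃ = 17.91π²/1.7187² - 11 ≈ 48.84
Since 1.99π²/1.7187² ≈ 6.649 < 11, λ₁ < 0.
The n=1 mode grows fastest (−λₙ is largest for n=1) → dominates.
Asymptotic: φ ~ c₁ sin(πx/1.7187) e^{4.351t} (exponential growth at rate −λ₁ ≈ 4.351).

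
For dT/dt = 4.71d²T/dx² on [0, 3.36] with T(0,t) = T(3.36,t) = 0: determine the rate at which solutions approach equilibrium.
Eigenvalues: λₙ = 4.71n²π²/3.36².
First three modes:
  n=1: λ₁ = 4.71π²/3.36² ≈ 4.118
  n=2: λ₂ = 18.84π²/3.36² ≈ 16.47 (4× faster decay)
  n=3: λ₃ = 42.39π²/3.36² ≈ 37.058 (9× faster decay)
As t → ∞, higher modes decay exponentially faster. The n=1 mode dominates: T ~ c₁ sin(πx/3.36) e^{-λ₁t}.
Decay rate: λ₁ = 4.71π²/3.36² ≈ 4.118.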